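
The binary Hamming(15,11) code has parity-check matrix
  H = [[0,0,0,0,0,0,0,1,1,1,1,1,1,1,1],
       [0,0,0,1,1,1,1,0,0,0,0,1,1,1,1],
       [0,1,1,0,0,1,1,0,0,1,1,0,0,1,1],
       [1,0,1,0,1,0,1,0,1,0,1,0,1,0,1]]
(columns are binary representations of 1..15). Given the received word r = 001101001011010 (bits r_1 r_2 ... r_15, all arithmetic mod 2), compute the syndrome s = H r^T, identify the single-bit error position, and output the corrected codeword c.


s = (0, 0, 0, 1)^T, error position = 1, corrected codeword c = 101101001011010

Compute s = H r^T mod 2 one row at a time:
  s_1 = 0 + 1 + 0 + 1 + 1 + 0 + 1 + 0 = 4 ≡ 0 (mod 2).
  s_2 = 1 + 0 + 1 + 0 + 1 + 0 + 1 + 0 = 4 ≡ 0 (mod 2).
  s_3 = 0 + 1 + 1 + 0 + 0 + 1 + 1 + 0 = 4 ≡ 0 (mod 2).
  s_4 = 0 + 1 + 0 + 0 + 1 + 1 + 0 + 0 = 3 ≡ 1 (mod 2).
s = (0, 0, 0, 1)^T — this equals column 1 of H (binary 0001), so error is at position 1.
Correct: flip bit 1 of r = 001101001011010 to get c = 101101001011010.


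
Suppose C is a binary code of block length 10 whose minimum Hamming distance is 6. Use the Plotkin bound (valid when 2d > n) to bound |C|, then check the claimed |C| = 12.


Plotkin bound M ≤ 6; given |C| = 12 > bound (violated).

Check applicability: 2d = 12, n = 10.
2d − n = 2 > 0, so Plotkin applies.
Compute d/(2d−n) = 6/2 ≈ 3.0000.
⌊d/(2d−n)⌋ = 3.
Plotkin bound: M ≤ 2·3 = 6.
Given |C| = 12, check: VIOLATED.
This |C| is above the Plotkin bound, so no binary code with n = 10, d = 6 and 12 codewords exists.


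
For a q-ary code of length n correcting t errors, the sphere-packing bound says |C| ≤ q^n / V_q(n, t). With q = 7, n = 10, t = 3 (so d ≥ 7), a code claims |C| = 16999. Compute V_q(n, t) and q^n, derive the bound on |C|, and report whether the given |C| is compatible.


V_q(n, t) = 27601, q^n = 282475249, Hamming bound = 10234, |C| = 16999 > bound (violated).

Step 1: Compute V_q(n, t) = Σ_{j=0}^3 C(n, j) (q−1)^j.
  j = 0: C(10,0)·(6)^0 = 1·1 = 1.
  j = 1: C(10,1)·(6)^1 = 10·6 = 60.
  j = 2: C(10,2)·(6)^2 = 45·36 = 1620.
  j = 3: C(10,3)·(6)^3 = 120·216 = 25920.
  V_q(n, t) = 1 + 60 + 1620 + 25920 = 27601.
Step 2: q^n = 7^10 = 282475249.
Step 3: Hamming bound ⌊q^n / V_q(n,t)⌋ = ⌊282475249/27601⌋ = 10234.
Step 4: Compare |C| = 16999 to 10234: violated.
The claimed |C| lies above the Hamming bound, so no 7-ary code of length 10 with d ≥ 7 can have 16999 codewords.


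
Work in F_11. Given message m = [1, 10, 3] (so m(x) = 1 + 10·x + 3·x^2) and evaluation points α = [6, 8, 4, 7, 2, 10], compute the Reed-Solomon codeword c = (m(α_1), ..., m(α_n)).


c = [4, 9, 1, 9, 0, 5]

Message polynomial: m(x) = 1 + 10·x + 3·x^2 (mod 11).
For each evaluation point α_i, compute m(α_i) mod 11:
  α_1 = 6: Horner steps 3 → 6 → 4, so m(6) = 4.
  α_2 = 8: Horner steps 3 → 1 → 9, so m(8) = 9.
  α_3 = 4: Horner steps 3 → 0 → 1, so m(4) = 1.
  α_4 = 7: Horner steps 3 → 9 → 9, so m(7) = 9.
  α_5 = 2: Horner steps 3 → 5 → 0, so m(2) = 0.
  α_6 = 10: Horner steps 3 → 7 → 5, so m(10) = 5.
Codeword c = [4, 9, 1, 9, 0, 5] ∈ F_11^6.


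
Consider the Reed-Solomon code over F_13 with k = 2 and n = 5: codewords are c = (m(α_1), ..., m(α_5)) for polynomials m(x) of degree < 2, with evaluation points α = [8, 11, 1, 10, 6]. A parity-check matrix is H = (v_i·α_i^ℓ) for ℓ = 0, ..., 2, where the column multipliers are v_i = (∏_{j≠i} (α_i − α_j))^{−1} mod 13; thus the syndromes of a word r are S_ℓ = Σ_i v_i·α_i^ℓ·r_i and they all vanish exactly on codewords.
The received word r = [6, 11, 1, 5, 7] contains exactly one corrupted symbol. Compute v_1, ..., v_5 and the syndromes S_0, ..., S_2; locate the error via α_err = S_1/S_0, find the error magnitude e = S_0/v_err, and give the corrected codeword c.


S = (6, 6, 6), error at position 3, error magnitude e = 11, c = [6, 11, 3, 5, 7].

Step 1: column multipliers v_i = (∏_{j≠i}(α_i − α_j))^{−1} mod 13.
  i = 1 (α = 8): (8−11)(8−1)(8−10)(8−6) = (−3)·7·(−2)·2 = 84 ≡ 6, so v_1 = 6^{−1} = 11 (mod 13).
  i = 2 (α = 11): (11−8)(11−1)(11−10)(11−6) = 3·10·1·5 = 150 ≡ 7, so v_2 = 7^{−1} = 2 (mod 13).
  i = 3 (α = 1): (1−8)(1−11)(1−10)(1−6) = (−7)·(−10)·(−9)·(−5) = 3150 ≡ 4, so v_3 = 4^{−1} = 10 (mod 13).
  i = 4 (α = 10): (10−8)(10−11)(10−1)(10−6) = 2·(−1)·9·4 = −72 ≡ 6, so v_4 = 6^{−1} = 11 (mod 13).
  i = 5 (α = 6): (6−8)(6−11)(6−1)(6−10) = (−2)·(−5)·5·(−4) = −200 ≡ 8, so v_5 = 8^{−1} = 5 (mod 13).
  v = [11, 2, 10, 11, 5].
Step 2: syndromes of r = [6, 11, 1, 5, 7] (all sums mod 13).
  S_0 = Σ v_i r_i = 11·6 + 2·11 + 10·1 + 11·5 + 5·7 = 188 ≡ 6.
  S_1 = Σ v_i α_i r_i = 11·8·6 + 2·11·11 + 10·1·1 + 11·10·5 + 5·6·7 = 1540 ≡ 6.
  α_i^2 mod 13 = [12, 4, 1, 9, 10].
  S_2 = Σ v_i α_i^2 r_i = 11·12·6 + 2·4·11 + 10·1·1 + 11·9·5 + 5·10·7 = 1735 ≡ 6.
  S = (6, 6, 6) ≠ 0, so r is not a codeword (an error is present).
Step 3: locate the error. For a single error e at position i, S_ℓ = v_i·e·α_i^ℓ, so α_err = S_1/S_0.
  S_0^{−1} = 6^{−1} = 11 (mod 13), so α_err = 6·11 = 66 ≡ 1 = α_3. Error position i = 3.
  Consistency check: S_2/S_1 = 6·11 = 66 ≡ 1 = α_err ✓ (single-error assumption holds).
Step 4: error magnitude e = S_0/v_3 = S_0·∏_{j≠3}(α_3 − α_j) = 6·4 = 24 ≡ 11 (mod 13).
Step 5: correct position 3: c_3 = r_3 − e = 1 − 11 ≡ 3 (mod 13). Hence c = [6, 11, 3, 5, 7].
  Check: interpolating c through the α_i gives m(x) = 10 + 6·x (degree < 2) with m(α_i) = c_i for every i, so c is indeed a codeword.


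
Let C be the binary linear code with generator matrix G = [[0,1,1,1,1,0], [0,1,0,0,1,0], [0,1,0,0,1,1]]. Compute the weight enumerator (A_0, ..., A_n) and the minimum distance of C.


Weight distribution: A_0 = 1, A_1 = 1, A_2 = 2, A_3 = 2, A_4 = 1, A_5 = 1. Minimum distance d = 1.

Enumerate all 2^3 = 8 messages m ∈ F_2^3.
For each, compute codeword c = mG in F_2^6, then tally its weight.
  m = 000 → c = 000000, weight = 0.
  m = 100 → c = 011110, weight = 4.
  m = 010 → c = 010010, weight = 2.
  m = 110 → c = 001100, weight = 2.
  m = 001 → c = 010011, weight = 3.
  m = 101 → c = 001101, weight = 3.
  m = 011 → c = 000001, weight = 1.
  m = 111 → c = 011111, weight = 5.
Tally weights:
  weight 0: 1 codewords.
  weight 1: 1 codewords.
  weight 2: 2 codewords.
  weight 3: 2 codewords.
  weight 4: 1 codewords.
  weight 5: 1 codewords.
Minimum distance d = smallest w > 0 with A_w > 0 = 1.
Sanity: Σ A_w = 8 = 2^3 = 8 ✓.


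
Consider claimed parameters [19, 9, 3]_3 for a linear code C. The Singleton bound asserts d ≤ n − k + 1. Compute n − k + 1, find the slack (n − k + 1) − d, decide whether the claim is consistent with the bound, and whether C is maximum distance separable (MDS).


Singleton RHS = n − k + 1 = 11, slack = 8, bound satisfied, not MDS.

Singleton bound: d ≤ n − k + 1.
Here n = 19, k = 9, so n − k + 1 = 11.
Given d = 3, check d ≤ 11: YES.
Slack = (n − k + 1) − d = 8.
The code is NOT MDS (slack = 8 > 0).
Description: the claimed parameters are [19, 9, 3]_3; such a code would be non-MDS.


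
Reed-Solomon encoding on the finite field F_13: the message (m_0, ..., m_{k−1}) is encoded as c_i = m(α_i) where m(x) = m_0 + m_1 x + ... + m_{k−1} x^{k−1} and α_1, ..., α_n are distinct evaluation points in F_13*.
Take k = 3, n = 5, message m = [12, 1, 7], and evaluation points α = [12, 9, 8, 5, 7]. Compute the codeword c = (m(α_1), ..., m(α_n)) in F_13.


c = [5, 3, 0, 10, 11]

Message polynomial: m(x) = 12 + 1·x + 7·x^2 (mod 13).
For each evaluation point α_i, compute m(α_i) mod 13:
  α_1 = 12: Horner steps 7 → 7 → 5, so m(12) = 5.
  α_2 = 9: Horner steps 7 → 12 → 3, so m(9) = 3.
  α_3 = 8: Horner steps 7 → 5 → 0, so m(8) = 0.
  α_4 = 5: Horner steps 7 → 10 → 10, so m(5) = 10.
  α_5 = 7: Horner steps 7 → 11 → 11, so m(7) = 11.
Codeword c = [5, 3, 0, 10, 11] ∈ F_13^5.


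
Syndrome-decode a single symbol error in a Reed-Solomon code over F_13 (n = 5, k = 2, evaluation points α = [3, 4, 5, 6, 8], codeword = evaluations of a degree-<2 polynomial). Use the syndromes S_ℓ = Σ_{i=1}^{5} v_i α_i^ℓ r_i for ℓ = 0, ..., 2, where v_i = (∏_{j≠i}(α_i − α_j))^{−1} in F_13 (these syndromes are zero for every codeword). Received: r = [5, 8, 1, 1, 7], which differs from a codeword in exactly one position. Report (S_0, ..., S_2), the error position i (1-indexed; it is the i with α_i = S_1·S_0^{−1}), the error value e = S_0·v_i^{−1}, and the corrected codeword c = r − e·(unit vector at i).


S = (7, 9, 6), error at position 3, error magnitude e = 3, c = [5, 8, 11, 1, 7].

Step 1: column multipliers v_i = (∏_{j≠i}(α_i − α_j))^{−1} mod 13.
  i = 1 (α = 3): (3−4)(3−5)(3−6)(3−8) = (−1)·(−2)·(−3)·(−5) = 30 ≡ 4, so v_1 = 4^{−1} = 10 (mod 13).
  i = 2 (α = 4): (4−3)(4−5)(4−6)(4−8) = 1·(−1)·(−2)·(−4) = −8 ≡ 5, so v_2 = 5^{−1} = 8 (mod 13).
  i = 3 (α = 5): (5−3)(5−4)(5−6)(5−8) = 2·1·(−1)·(−3) = 6 ≡ 6, so v_3 = 6^{−1} = 11 (mod 13).
  i = 4 (α = 6): (6−3)(6−4)(6−5)(6−8) = 3·2·1·(−2) = −12 ≡ 1, so v_4 = 1^{−1} = 1 (mod 13).
  i = 5 (α = 8): (8−3)(8−4)(8−5)(8−6) = 5·4·3·2 = 120 ≡ 3, so v_5 = 3^{−1} = 9 (mod 13).
  v = [10, 8, 11, 1, 9].
Step 2: syndromes of r = [5, 8, 1, 1, 7] (all sums mod 13).
  S_0 = Σ v_i r_i = 10·5 + 8·8 + 11·1 + 1·1 + 9·7 = 189 ≡ 7.
  S_1 = Σ v_i α_i r_i = 10·3·5 + 8·4·8 + 11·5·1 + 1·6·1 + 9·8·7 = 971 ≡ 9.
  α_i^2 mod 13 = [9, 3, 12, 10, 12].
  S_2 = Σ v_i α_i^2 r_i = 10·9·5 + 8·3·8 + 11·12·1 + 1·10·1 + 9·12·7 = 1540 ≡ 6.
  S = (7, 9, 6) ≠ 0, so r is not a codeword (an error is present).
Step 3: locate the error. For a single error e at position i, S_ℓ = v_i·e·α_i^ℓ, so α_err = S_1/S_0.
  S_0^{−1} = 7^{−1} = 2 (mod 13), so α_err = 9·2 = 18 ≡ 5 = α_3. Error position i = 3.
  Consistency check: S_2/S_1 = 6·3 = 18 ≡ 5 = α_err ✓ (single-error assumption holds).
Step 4: error magnitude e = S_0/v_3 = S_0·∏_{j≠3}(α_3 − α_j) = 7·6 = 42 ≡ 3 (mod 13).
Step 5: correct position 3: c_3 = r_3 − e = 1 − 3 ≡ 11 (mod 13). Hence c = [5, 8, 11, 1, 7].
  Check: interpolating c through the α_i gives m(x) = 9 + 3·x (degree < 2) with m(α_i) = c_i for every i, so c is indeed a codeword.


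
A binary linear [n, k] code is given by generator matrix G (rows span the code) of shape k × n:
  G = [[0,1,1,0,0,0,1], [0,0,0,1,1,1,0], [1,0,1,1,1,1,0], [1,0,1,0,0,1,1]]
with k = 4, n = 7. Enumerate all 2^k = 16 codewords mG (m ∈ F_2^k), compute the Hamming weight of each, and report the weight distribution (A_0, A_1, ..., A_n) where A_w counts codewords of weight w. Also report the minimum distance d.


Weight distribution: A_0 = 1, A_2 = 2, A_3 = 6, A_4 = 3, A_5 = 2, A_6 = 2. Minimum distance d = 2.

Enumerate all 2^4 = 16 messages m ∈ F_2^4.
For each, compute codeword c = mG in F_2^7, then tally its weight.
  m = 0000 → c = 0000000, weight = 0.
  m = 1000 → c = 0110001, weight = 3.
  m = 0100 → c = 0001110, weight = 3.
  m = 1100 → c = 0111111, weight = 6.
  m = 0010 → c = 1011110, weight = 5.
  m = 1010 → c = 1101111, weight = 6.
  m = 0110 → c = 1010000, weight = 2.
  m = 1110 → c = 1100001, weight = 3.
  m = 0001 → c = 1010011, weight = 4.
  m = 1001 → c = 1100010, weight = 3.
  m = 0101 → c = 1011101, weight = 5.
  m = 1101 → c = 1101100, weight = 4.
  m = 0011 → c = 0001101, weight = 3.
  m = 1011 → c = 0111100, weight = 4.
  m = 0111 → c = 0000011, weight = 2.
  m = 1111 → c = 0110010, weight = 3.
Tally weights:
  weight 0: 1 codewords.
  weight 2: 2 codewords.
  weight 3: 6 codewords.
  weight 4: 3 codewords.
  weight 5: 2 codewords.
  weight 6: 2 codewords.
Minimum distance d = smallest w > 0 with A_w > 0 = 2.
Sanity: Σ A_w = 16 = 2^4 = 16 ✓.


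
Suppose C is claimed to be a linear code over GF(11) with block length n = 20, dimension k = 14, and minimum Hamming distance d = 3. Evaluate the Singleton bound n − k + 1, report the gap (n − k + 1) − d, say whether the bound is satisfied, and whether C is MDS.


Singleton RHS = n − k + 1 = 7, slack = 4, bound satisfied, not MDS.

Singleton bound: d ≤ n − k + 1.
Here n = 20, k = 14, so n − k + 1 = 7.
Given d = 3, check d ≤ 7: YES.
Slack = (n − k + 1) − d = 4.
The code is NOT MDS (slack = 4 > 0).
Description: the claimed parameters are [20, 14, 3]_11; such a code would be non-MDS.


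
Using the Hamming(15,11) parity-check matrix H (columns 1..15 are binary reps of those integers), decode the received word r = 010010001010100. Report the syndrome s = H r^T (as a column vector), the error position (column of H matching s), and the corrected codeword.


s = (1, 0, 0, 0)^T, error position = 8, corrected codeword c = 010010011010100

Compute s = H r^T mod 2 one row at a time:
  s_1 = 0 + 1 + 0 + 1 + 0 + 1 + 0 + 0 = 3 ≡ 1 (mod 2).
  s_2 = 0 + 1 + 0 + 0 + 0 + 1 + 0 + 0 = 2 ≡ 0 (mod 2).
  s_3 = 1 + 0 + 0 + 0 + 0 + 1 + 0 + 0 = 2 ≡ 0 (mod 2).
  s_4 = 0 + 0 + 1 + 0 + 1 + 1 + 1 + 0 = 4 ≡ 0 (mod 2).
s = (1, 0, 0, 0)^T — this equals column 8 of H (binary 1000), so error is at position 8.
Correct: flip bit 8 of r = 010010001010100 to get c = 010010011010100.


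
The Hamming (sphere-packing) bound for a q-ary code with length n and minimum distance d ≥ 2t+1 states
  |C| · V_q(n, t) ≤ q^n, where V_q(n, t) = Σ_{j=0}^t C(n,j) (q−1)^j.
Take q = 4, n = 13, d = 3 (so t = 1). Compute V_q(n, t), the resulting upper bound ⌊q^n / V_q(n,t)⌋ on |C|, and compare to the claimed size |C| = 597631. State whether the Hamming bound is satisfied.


V_q(n, t) = 40, q^n = 67108864, Hamming bound = 1677721, |C| = 597631 ≤ bound (satisfied).

Step 1: Compute V_q(n, t) = Σ_{j=0}^1 C(n, j) (q−1)^j.
  j = 0: C(13,0)·(3)^0 = 1·1 = 1.
  j = 1: C(13,1)·(3)^1 = 13·3 = 39.
  V_q(n, t) = 1 + 39 = 40.
Step 2: q^n = 4^13 = 67108864.
Step 3: Hamming bound ⌊q^n / V_q(n,t)⌋ = ⌊67108864/40⌋ = 1677721.
Step 4: Compare |C| = 597631 to 1677721: satisfied.
The claimed |C| lies below the Hamming bound.


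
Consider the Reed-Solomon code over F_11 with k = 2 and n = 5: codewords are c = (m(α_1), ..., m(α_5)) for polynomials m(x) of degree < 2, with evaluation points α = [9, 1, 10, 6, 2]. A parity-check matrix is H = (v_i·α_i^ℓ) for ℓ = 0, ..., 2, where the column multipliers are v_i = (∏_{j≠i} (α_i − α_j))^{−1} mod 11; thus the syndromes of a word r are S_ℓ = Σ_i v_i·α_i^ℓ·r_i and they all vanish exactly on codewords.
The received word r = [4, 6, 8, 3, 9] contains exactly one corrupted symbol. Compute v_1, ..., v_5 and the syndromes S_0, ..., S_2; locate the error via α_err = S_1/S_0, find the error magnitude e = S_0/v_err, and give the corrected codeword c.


S = (7, 7, 7), error at position 2, error magnitude e = 1, c = [4, 5, 8, 3, 9].

Step 1: column multipliers v_i = (∏_{j≠i}(α_i − α_j))^{−1} mod 11.
  i = 1 (α = 9): (9−1)(9−10)(9−6)(9−2) = 8·(−1)·3·7 = −168 ≡ 8, so v_1 = 8^{−1} = 7 (mod 11).
  i = 2 (α = 1): (1−9)(1−10)(1−6)(1−2) = (−8)·(−9)·(−5)·(−1) = 360 ≡ 8, so v_2 = 8^{−1} = 7 (mod 11).
  i = 3 (α = 10): (10−9)(10−1)(10−6)(10−2) = 1·9·4·8 = 288 ≡ 2, so v_3 = 2^{−1} = 6 (mod 11).
  i = 4 (α = 6): (6−9)(6−1)(6−10)(6−2) = (−3)·5·(−4)·4 = 240 ≡ 9, so v_4 = 9^{−1} = 5 (mod 11).
  i = 5 (α = 2): (2−9)(2−1)(2−10)(2−6) = (−7)·1·(−8)·(−4) = −224 ≡ 7, so v_5 = 7^{−1} = 8 (mod 11).
  v = [7, 7, 6, 5, 8].
Step 2: syndromes of r = [4, 6, 8, 3, 9] (all sums mod 11).
  S_0 = Σ v_i r_i = 7·4 + 7·6 + 6·8 + 5·3 + 8·9 = 205 ≡ 7.
  S_1 = Σ v_i α_i r_i = 7·9·4 + 7·1·6 + 6·10·8 + 5·6·3 + 8·2·9 = 1008 ≡ 7.
  α_i^2 mod 11 = [4, 1, 1, 3, 4].
  S_2 = Σ v_i α_i^2 r_i = 7·4·4 + 7·1·6 + 6·1·8 + 5·3·3 + 8·4·9 = 535 ≡ 7.
  S = (7, 7, 7) ≠ 0, so r is not a codeword (an error is present).
Step 3: locate the error. For a single error e at position i, S_ℓ = v_i·e·α_i^ℓ, so α_err = S_1/S_0.
  S_0^{−1} = 7^{−1} = 8 (mod 11), so α_err = 7·8 = 56 ≡ 1 = α_2. Error position i = 2.
  Consistency check: S_2/S_1 = 7·8 = 56 ≡ 1 = α_err ✓ (single-error assumption holds).
Step 4: error magnitude e = S_0/v_2 = S_0·∏_{j≠2}(α_2 − α_j) = 7·8 = 56 ≡ 1 (mod 11).
Step 5: correct position 2: c_2 = r_2 − e = 6 − 1 ≡ 5 (mod 11). Hence c = [4, 5, 8, 3, 9].
  Check: interpolating c through the α_i gives m(x) = 1 + 4·x (degree < 2) with m(α_i) = c_i for every i, so c is indeed a codeword.


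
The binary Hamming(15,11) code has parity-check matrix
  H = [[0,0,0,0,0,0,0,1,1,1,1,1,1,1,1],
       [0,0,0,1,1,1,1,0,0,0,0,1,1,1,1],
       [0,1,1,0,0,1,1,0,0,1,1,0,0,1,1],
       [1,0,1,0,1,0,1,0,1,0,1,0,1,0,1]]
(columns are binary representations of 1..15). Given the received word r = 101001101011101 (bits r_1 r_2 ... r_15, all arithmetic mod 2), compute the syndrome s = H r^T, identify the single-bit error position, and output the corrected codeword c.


s = (1, 1, 1, 1)^T, error position = 15, corrected codeword c = 101001101011100

Compute s = H r^T mod 2 one row at a time:
  s_1 = 0 + 1 + 0 + 1 + 1 + 1 + 0 + 1 = 5 ≡ 1 (mod 2).
  s_2 = 0 + 0 + 1 + 1 + 1 + 1 + 0 + 1 = 5 ≡ 1 (mod 2).
  s_3 = 0 + 1 + 1 + 1 + 0 + 1 + 0 + 1 = 5 ≡ 1 (mod 2).
  s_4 = 1 + 1 + 0 + 1 + 1 + 1 + 1 + 1 = 7 ≡ 1 (mod 2).
s = (1, 1, 1, 1)^T — this equals column 15 of H (binary 1111), so error is at position 15.
Correct: flip bit 15 of r = 101001101011101 to get c = 101001101011100.


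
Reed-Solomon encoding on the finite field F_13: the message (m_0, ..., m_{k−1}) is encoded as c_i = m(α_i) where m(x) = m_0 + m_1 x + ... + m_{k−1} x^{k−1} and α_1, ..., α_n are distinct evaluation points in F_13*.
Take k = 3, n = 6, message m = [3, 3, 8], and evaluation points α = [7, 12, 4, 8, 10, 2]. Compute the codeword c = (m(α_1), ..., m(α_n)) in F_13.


c = [0, 8, 0, 6, 1, 2]

Message polynomial: m(x) = 3 + 3·x + 8·x^2 (mod 13).
For each evaluation point α_i, compute m(α_i) mod 13:
  α_1 = 7: Horner steps 8 → 7 → 0, so m(7) = 0.
  α_2 = 12: Horner steps 8 → 8 → 8, so m(12) = 8.
  α_3 = 4: Horner steps 8 → 9 → 0, so m(4) = 0.
  α_4 = 8: Horner steps 8 → 2 → 6, so m(8) = 6.
  α_5 = 10: Horner steps 8 → 5 → 1, so m(10) = 1.
  α_6 = 2: Horner steps 8 → 6 → 2, so m(2) = 2.
Codeword c = [0, 8, 0, 6, 1, 2] ∈ F_13^6.


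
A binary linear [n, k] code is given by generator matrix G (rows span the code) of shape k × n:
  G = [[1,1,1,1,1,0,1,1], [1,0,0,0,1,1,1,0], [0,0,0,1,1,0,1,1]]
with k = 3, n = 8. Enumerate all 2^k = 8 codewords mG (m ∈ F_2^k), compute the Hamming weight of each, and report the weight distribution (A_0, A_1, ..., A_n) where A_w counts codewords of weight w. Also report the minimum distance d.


Weight distribution: A_0 = 1, A_3 = 1, A_4 = 3, A_5 = 2, A_7 = 1. Minimum distance d = 3.

Enumerate all 2^3 = 8 messages m ∈ F_2^3.
For each, compute codeword c = mG in F_2^8, then tally its weight.
  m = 000 → c = 00000000, weight = 0.
  m = 100 → c = 11111011, weight = 7.
  m = 010 → c = 10001110, weight = 4.
  m = 110 → c = 01110101, weight = 5.
  m = 001 → c = 00011011, weight = 4.
  m = 101 → c = 11100000, weight = 3.
  m = 011 → c = 10010101, weight = 4.
  m = 111 → c = 01101110, weight = 5.
Tally weights:
  weight 0: 1 codewords.
  weight 3: 1 codewords.
  weight 4: 3 codewords.
  weight 5: 2 codewords.
  weight 7: 1 codewords.
Minimum distance d = smallest w > 0 with A_w > 0 = 3.
Sanity: Σ A_w = 8 = 2^3 = 8 ✓.


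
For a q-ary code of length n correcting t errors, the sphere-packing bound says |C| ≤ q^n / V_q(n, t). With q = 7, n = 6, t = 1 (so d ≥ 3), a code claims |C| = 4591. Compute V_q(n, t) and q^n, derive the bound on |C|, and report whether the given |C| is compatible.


V_q(n, t) = 37, q^n = 117649, Hamming bound = 3179, |C| = 4591 > bound (violated).

Step 1: Compute V_q(n, t) = Σ_{j=0}^1 C(n, j) (q−1)^j.
  j = 0: C(6,0)·(6)^0 = 1·1 = 1.
  j = 1: C(6,1)·(6)^1 = 6·6 = 36.
  V_q(n, t) = 1 + 36 = 37.
Step 2: q^n = 7^6 = 117649.
Step 3: Hamming bound ⌊q^n / V_q(n,t)⌋ = ⌊117649/37⌋ = 3179.
Step 4: Compare |C| = 4591 to 3179: violated.
The claimed |C| lies above the Hamming bound, so no 7-ary code of length 6 with d ≥ 3 can have 4591 codewords.


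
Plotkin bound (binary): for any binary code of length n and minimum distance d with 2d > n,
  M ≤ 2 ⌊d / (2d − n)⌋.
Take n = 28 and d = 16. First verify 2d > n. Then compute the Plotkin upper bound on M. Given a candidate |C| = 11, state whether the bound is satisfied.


Plotkin bound M ≤ 8; given |C| = 11 > bound (violated).

Check applicability: 2d = 32, n = 28.
2d − n = 4 > 0, so Plotkin applies.
Compute d/(2d−n) = 16/4 ≈ 4.0000.
⌊d/(2d−n)⌋ = 4.
Plotkin bound: M ≤ 2·4 = 8.
Given |C| = 11, check: VIOLATED.
This |C| is above the Plotkin bound, so no binary code with n = 28, d = 16 and 11 codewords exists.


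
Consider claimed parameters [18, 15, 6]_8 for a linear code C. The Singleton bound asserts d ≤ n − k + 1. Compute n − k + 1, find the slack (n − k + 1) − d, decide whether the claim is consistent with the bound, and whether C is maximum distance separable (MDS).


Singleton RHS = n − k + 1 = 4, slack = -2, bound violated (no such code; not MDS).

Singleton bound: d ≤ n − k + 1.
Here n = 18, k = 15, so n − k + 1 = 4.
Given d = 6, check d ≤ 4: NO.
Slack = (n − k + 1) − d = -2.
The slack is negative: d = 6 exceeds n − k + 1 = 4 by 2, so the Singleton bound is violated and no linear [18, 15, 6]_8 code can exist. In particular it is not MDS (MDS requires d = n − k + 1 exactly).
Description: the claimed parameters are [18, 15, 6]_8; such a code would be impossible (violates the Singleton bound).


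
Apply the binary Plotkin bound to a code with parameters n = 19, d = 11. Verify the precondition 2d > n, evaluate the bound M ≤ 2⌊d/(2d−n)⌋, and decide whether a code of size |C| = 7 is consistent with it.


Plotkin bound M ≤ 6; given |C| = 7 > bound (violated).

Check applicability: 2d = 22, n = 19.
2d − n = 3 > 0, so Plotkin applies.
Compute d/(2d−n) = 11/3 ≈ 3.6667.
⌊d/(2d−n)⌋ = 3.
Plotkin bound: M ≤ 2·3 = 6.
Given |C| = 7, check: VIOLATED.
This |C| is above the Plotkin bound, so no binary code with n = 19, d = 11 and 7 codewords exists.


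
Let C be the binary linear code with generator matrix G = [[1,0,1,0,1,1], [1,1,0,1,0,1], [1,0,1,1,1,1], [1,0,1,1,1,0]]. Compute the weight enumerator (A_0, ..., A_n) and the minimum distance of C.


Weight distribution: A_0 = 1, A_1 = 2, A_2 = 2, A_3 = 4, A_4 = 5, A_5 = 2. Minimum distance d = 1.

Enumerate all 2^4 = 16 messages m ∈ F_2^4.
For each, compute codeword c = mG in F_2^6, then tally its weight.
  m = 0000 → c = 000000, weight = 0.
  m = 1000 → c = 101011, weight = 4.
  m = 0100 → c = 110101, weight = 4.
  m = 1100 → c = 011110, weight = 4.
  m = 0010 → c = 101111, weight = 5.
  m = 1010 → c = 000100, weight = 1.
  m = 0110 → c = 011010, weight = 3.
  m = 1110 → c = 110001, weight = 3.
  m = 0001 → c = 101110, weight = 4.
  m = 1001 → c = 000101, weight = 2.
  m = 0101 → c = 011011, weight = 4.
  m = 1101 → c = 110000, weight = 2.
  m = 0011 → c = 000001, weight = 1.
  m = 1011 → c = 101010, weight = 3.
  m = 0111 → c = 110100, weight = 3.
  m = 1111 → c = 011111, weight = 5.
Tally weights:
  weight 0: 1 codewords.
  weight 1: 2 codewords.
  weight 2: 2 codewords.
  weight 3: 4 codewords.
  weight 4: 5 codewords.
  weight 5: 2 codewords.
Minimum distance d = smallest w > 0 with A_w > 0 = 1.
Sanity: Σ A_w = 16 = 2^4 = 16 ✓.


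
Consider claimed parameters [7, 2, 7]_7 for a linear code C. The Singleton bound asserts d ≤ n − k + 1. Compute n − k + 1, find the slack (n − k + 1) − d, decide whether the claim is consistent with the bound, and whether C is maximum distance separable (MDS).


Singleton RHS = n − k + 1 = 6, slack = -1, bound violated (no such code; not MDS).

Singleton bound: d ≤ n − k + 1.
Here n = 7, k = 2, so n − k + 1 = 6.
Given d = 7, check d ≤ 6: NO.
Slack = (n − k + 1) − d = -1.
The slack is negative: d = 7 exceeds n − k + 1 = 6 by 1, so the Singleton bound is violated and no linear [7, 2, 7]_7 code can exist. In particular it is not MDS (MDS requires d = n − k + 1 exactly).
Description: the claimed parameters are [7, 2, 7]_7; such a code would be impossible (violates the Singleton bound).


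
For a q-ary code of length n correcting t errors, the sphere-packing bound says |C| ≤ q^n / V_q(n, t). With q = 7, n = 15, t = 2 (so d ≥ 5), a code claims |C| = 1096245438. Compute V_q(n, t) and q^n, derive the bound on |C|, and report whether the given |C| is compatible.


V_q(n, t) = 3871, q^n = 4747561509943, Hamming bound = 1226443169, |C| = 1096245438 ≤ bound (satisfied).

Step 1: Compute V_q(n, t) = Σ_{j=0}^2 C(n, j) (q−1)^j.
  j = 0: C(15,0)·(6)^0 = 1·1 = 1.
  j = 1: C(15,1)·(6)^1 = 15·6 = 90.
  j = 2: C(15,2)·(6)^2 = 105·36 = 3780.
  V_q(n, t) = 1 + 90 + 3780 = 3871.
Step 2: q^n = 7^15 = 4747561509943.
Step 3: Hamming bound ⌊q^n / V_q(n,t)⌋ = ⌊4747561509943/3871⌋ = 1226443169.
Step 4: Compare |C| = 1096245438 to 1226443169: satisfied.
The claimed |C| lies below the Hamming bound.


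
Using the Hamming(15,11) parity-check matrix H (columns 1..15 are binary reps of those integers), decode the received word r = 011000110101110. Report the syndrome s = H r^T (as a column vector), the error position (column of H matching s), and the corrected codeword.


s = (1, 0, 1, 1)^T, error position = 11, corrected codeword c = 011000110111110

Compute s = H r^T mod 2 one row at a time:
  s_1 = 1 + 0 + 1 + 0 + 1 + 1 + 1 + 0 = 5 ≡ 1 (mod 2).
  s_2 = 0 + 0 + 0 + 1 + 1 + 1 + 1 + 0 = 4 ≡ 0 (mod 2).
  s_3 = 1 + 1 + 0 + 1 + 1 + 0 + 1 + 0 = 5 ≡ 1 (mod 2).
  s_4 = 0 + 1 + 0 + 1 + 0 + 0 + 1 + 0 = 3 ≡ 1 (mod 2).
s = (1, 0, 1, 1)^T — this equals column 11 of H (binary 1011), so error is at position 11.
Correct: flip bit 11 of r = 011000110101110 to get c = 011000110111110.


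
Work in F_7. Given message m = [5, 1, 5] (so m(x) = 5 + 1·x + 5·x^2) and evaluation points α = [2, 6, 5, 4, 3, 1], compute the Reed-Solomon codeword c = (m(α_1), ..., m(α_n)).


c = [6, 2, 2, 5, 4, 4]

Message polynomial: m(x) = 5 + 1·x + 5·x^2 (mod 7).
For each evaluation point α_i, compute m(α_i) mod 7:
  α_1 = 2: Horner steps 5 → 4 → 6, so m(2) = 6.
  α_2 = 6: Horner steps 5 → 3 → 2, so m(6) = 2.
  α_3 = 5: Horner steps 5 → 5 → 2, so m(5) = 2.
  α_4 = 4: Horner steps 5 → 0 → 5, so m(4) = 5.
  α_5 = 3: Horner steps 5 → 2 → 4, so m(3) = 4.
  α_6 = 1: Horner steps 5 → 6 → 4, so m(1) = 4.
Codeword c = [6, 2, 2, 5, 4, 4] ∈ F_7^6.


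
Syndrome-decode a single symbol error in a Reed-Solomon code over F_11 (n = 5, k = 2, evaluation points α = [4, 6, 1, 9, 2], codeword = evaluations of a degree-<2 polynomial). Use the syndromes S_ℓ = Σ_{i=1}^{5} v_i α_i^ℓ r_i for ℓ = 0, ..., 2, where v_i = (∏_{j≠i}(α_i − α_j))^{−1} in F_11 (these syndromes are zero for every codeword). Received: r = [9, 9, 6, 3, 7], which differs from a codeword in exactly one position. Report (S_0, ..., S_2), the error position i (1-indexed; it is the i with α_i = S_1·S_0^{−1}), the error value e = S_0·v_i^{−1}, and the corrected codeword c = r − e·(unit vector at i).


S = (9, 10, 5), error at position 2, error magnitude e = 9, c = [9, 0, 6, 3, 7].

Step 1: column multipliers v_i = (∏_{j≠i}(α_i − α_j))^{−1} mod 11.
  i = 1 (α = 4): (4−6)(4−1)(4−9)(4−2) = (−2)·3·(−5)·2 = 60 ≡ 5, so v_1 = 5^{−1} = 9 (mod 11).
  i = 2 (α = 6): (6−4)(6−1)(6−9)(6−2) = 2·5·(−3)·4 = −120 ≡ 1, so v_2 = 1^{−1} = 1 (mod 11).
  i = 3 (α = 1): (1−4)(1−6)(1−9)(1−2) = (−3)·(−5)·(−8)·(−1) = 120 ≡ 10, so v_3 = 10^{−1} = 10 (mod 11).
  i = 4 (α = 9): (9−4)(9−6)(9−1)(9−2) = 5·3·8·7 = 840 ≡ 4, so v_4 = 4^{−1} = 3 (mod 11).
  i = 5 (α = 2): (2−4)(2−6)(2−1)(2−9) = (−2)·(−4)·1·(−7) = −56 ≡ 10, so v_5 = 10^{−1} = 10 (mod 11).
  v = [9, 1, 10, 3, 10].
Step 2: syndromes of r = [9, 9, 6, 3, 7] (all sums mod 11).
  S_0 = Σ v_i r_i = 9·9 + 1·9 + 10·6 + 3·3 + 10·7 = 229 ≡ 9.
  S_1 = Σ v_i α_i r_i = 9·4·9 + 1·6·9 + 10·1·6 + 3·9·3 + 10·2·7 = 659 ≡ 10.
  α_i^2 mod 11 = [5, 3, 1, 4, 4].
  S_2 = Σ v_i α_i^2 r_i = 9·5·9 + 1·3·9 + 10·1·6 + 3·4·3 + 10·4·7 = 808 ≡ 5.
  S = (9, 10, 5) ≠ 0, so r is not a codeword (an error is present).
Step 3: locate the error. For a single error e at position i, S_ℓ = v_i·e·α_i^ℓ, so α_err = S_1/S_0.
  S_0^{−1} = 9^{−1} = 5 (mod 11), so α_err = 10·5 = 50 ≡ 6 = α_2. Error position i = 2.
  Consistency check: S_2/S_1 = 5·10 = 50 ≡ 6 = α_err ✓ (single-error assumption holds).
Step 4: error magnitude e = S_0/v_2 = S_0·∏_{j≠2}(α_2 − α_j) = 9·1 = 9 ≡ 9 (mod 11).
Step 5: correct position 2: c_2 = r_2 − e = 9 − 9 ≡ 0 (mod 11). Hence c = [9, 0, 6, 3, 7].
  Check: interpolating c through the α_i gives m(x) = 5 + 1·x (degree < 2) with m(α_i) = c_i for every i, so c is indeed a codeword.


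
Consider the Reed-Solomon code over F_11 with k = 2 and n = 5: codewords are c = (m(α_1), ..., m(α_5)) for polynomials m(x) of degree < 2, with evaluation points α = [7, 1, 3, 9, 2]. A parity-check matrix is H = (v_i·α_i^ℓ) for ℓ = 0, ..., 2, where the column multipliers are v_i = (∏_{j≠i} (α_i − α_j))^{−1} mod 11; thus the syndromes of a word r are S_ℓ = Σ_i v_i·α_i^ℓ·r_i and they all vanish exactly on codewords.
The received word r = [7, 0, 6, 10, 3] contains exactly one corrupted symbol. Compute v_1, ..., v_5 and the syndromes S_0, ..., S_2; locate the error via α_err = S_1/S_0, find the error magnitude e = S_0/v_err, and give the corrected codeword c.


S = (8, 6, 10), error at position 4, error magnitude e = 8, c = [7, 0, 6, 2, 3].

Step 1: column multipliers v_i = (∏_{j≠i}(α_i − α_j))^{−1} mod 11.
  i = 1 (α = 7): (7−1)(7−3)(7−9)(7−2) = 6·4·(−2)·5 = −240 ≡ 2, so v_1 = 2^{−1} = 6 (mod 11).
  i = 2 (α = 1): (1−7)(1−3)(1−9)(1−2) = (−6)·(−2)·(−8)·(−1) = 96 ≡ 8, so v_2 = 8^{−1} = 7 (mod 11).
  i = 3 (α = 3): (3−7)(3−1)(3−9)(3−2) = (−4)·2·(−6)·1 = 48 ≡ 4, so v_3 = 4^{−1} = 3 (mod 11).
  i = 4 (α = 9): (9−7)(9−1)(9−3)(9−2) = 2·8·6·7 = 672 ≡ 1, so v_4 = 1^{−1} = 1 (mod 11).
  i = 5 (α = 2): (2−7)(2−1)(2−3)(2−9) = (−5)·1·(−1)·(−7) = −35 ≡ 9, so v_5 = 9^{−1} = 5 (mod 11).
  v = [6, 7, 3, 1, 5].
Step 2: syndromes of r = [7, 0, 6, 10, 3] (all sums mod 11).
  S_0 = Σ v_i r_i = 6·7 + 7·0 + 3·6 + 1·10 + 5·3 = 85 ≡ 8.
  S_1 = Σ v_i α_i r_i = 6·7·7 + 7·1·0 + 3·3·6 + 1·9·10 + 5·2·3 = 468 ≡ 6.
  α_i^2 mod 11 = [5, 1, 9, 4, 4].
  S_2 = Σ v_i α_i^2 r_i = 6·5·7 + 7·1·0 + 3·9·6 + 1·4·10 + 5·4·3 = 472 ≡ 10.
  S = (8, 6, 10) ≠ 0, so r is not a codeword (an error is present).
Step 3: locate the error. For a single error e at position i, S_ℓ = v_i·e·α_i^ℓ, so α_err = S_1/S_0.
  S_0^{−1} = 8^{−1} = 7 (mod 11), so α_err = 6·7 = 42 ≡ 9 = α_4. Error position i = 4.
  Consistency check: S_2/S_1 = 10·2 = 20 ≡ 9 = α_err ✓ (single-error assumption holds).
Step 4: error magnitude e = S_0/v_4 = S_0·∏_{j≠4}(α_4 − α_j) = 8·1 = 8 ≡ 8 (mod 11).
Step 5: correct position 4: c_4 = r_4 − e = 10 − 8 ≡ 2 (mod 11). Hence c = [7, 0, 6, 2, 3].
  Check: interpolating c through the α_i gives m(x) = 8 + 3·x (degree < 2) with m(α_i) = c_i for every i, so c is indeed a codeword.


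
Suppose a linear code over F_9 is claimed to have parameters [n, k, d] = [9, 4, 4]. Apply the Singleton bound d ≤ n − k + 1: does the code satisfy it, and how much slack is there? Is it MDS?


Singleton RHS = n − k + 1 = 6, slack = 2, bound satisfied, not MDS.

Singleton bound: d ≤ n − k + 1.
Here n = 9, k = 4, so n − k + 1 = 6.
Given d = 4, check d ≤ 6: YES.
Slack = (n − k + 1) − d = 2.
The code is NOT MDS (slack = 2 > 0).
Description: the claimed parameters are [9, 4, 4]_9; such a code would be non-MDS.


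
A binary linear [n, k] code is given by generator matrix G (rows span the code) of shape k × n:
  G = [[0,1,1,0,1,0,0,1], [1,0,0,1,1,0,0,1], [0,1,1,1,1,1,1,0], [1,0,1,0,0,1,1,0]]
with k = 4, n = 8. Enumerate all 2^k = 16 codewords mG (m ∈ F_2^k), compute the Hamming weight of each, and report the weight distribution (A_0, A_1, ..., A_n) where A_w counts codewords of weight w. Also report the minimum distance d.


Weight distribution: A_0 = 1, A_2 = 2, A_4 = 9, A_6 = 4. Minimum distance d = 2.

Enumerate all 2^4 = 16 messages m ∈ F_2^4.
For each, compute codeword c = mG in F_2^8, then tally its weight.
  m = 0000 → c = 00000000, weight = 0.
  m = 1000 → c = 01101001, weight = 4.
  m = 0100 → c = 10011001, weight = 4.
  m = 1100 → c = 11110000, weight = 4.
  m = 0010 → c = 01111110, weight = 6.
  m = 1010 → c = 00010111, weight = 4.
  m = 0110 → c = 11100111, weight = 6.
  m = 1110 → c = 10001110, weight = 4.
  m = 0001 → c = 10100110, weight = 4.
  m = 1001 → c = 11001111, weight = 6.
  m = 0101 → c = 00111111, weight = 6.
  m = 1101 → c = 01010110, weight = 4.
  m = 0011 → c = 11011000, weight = 4.
  m = 1011 → c = 10110001, weight = 4.
  m = 0111 → c = 01000001, weight = 2.
  m = 1111 → c = 00101000, weight = 2.
Tally weights:
  weight 0: 1 codewords.
  weight 2: 2 codewords.
  weight 4: 9 codewords.
  weight 6: 4 codewords.
Minimum distance d = smallest w > 0 with A_w > 0 = 2.
Sanity: Σ A_w = 16 = 2^4 = 16 ✓.


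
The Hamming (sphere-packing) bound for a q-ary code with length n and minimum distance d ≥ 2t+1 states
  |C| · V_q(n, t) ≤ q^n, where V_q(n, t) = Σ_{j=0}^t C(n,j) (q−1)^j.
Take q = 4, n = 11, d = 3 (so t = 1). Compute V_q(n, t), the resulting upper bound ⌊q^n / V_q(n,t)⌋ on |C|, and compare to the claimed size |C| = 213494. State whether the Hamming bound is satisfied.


V_q(n, t) = 34, q^n = 4194304, Hamming bound = 123361, |C| = 213494 > bound (violated).

Step 1: Compute V_q(n, t) = Σ_{j=0}^1 C(n, j) (q−1)^j.
  j = 0: C(11,0)·(3)^0 = 1·1 = 1.
  j = 1: C(11,1)·(3)^1 = 11·3 = 33.
  V_q(n, t) = 1 + 33 = 34.
Step 2: q^n = 4^11 = 4194304.
Step 3: Hamming bound ⌊q^n / V_q(n,t)⌋ = ⌊4194304/34⌋ = 123361.
Step 4: Compare |C| = 213494 to 123361: violated.
The claimed |C| lies above the Hamming bound, so no 4-ary code of length 11 with d ≥ 3 can have 213494 codewords.


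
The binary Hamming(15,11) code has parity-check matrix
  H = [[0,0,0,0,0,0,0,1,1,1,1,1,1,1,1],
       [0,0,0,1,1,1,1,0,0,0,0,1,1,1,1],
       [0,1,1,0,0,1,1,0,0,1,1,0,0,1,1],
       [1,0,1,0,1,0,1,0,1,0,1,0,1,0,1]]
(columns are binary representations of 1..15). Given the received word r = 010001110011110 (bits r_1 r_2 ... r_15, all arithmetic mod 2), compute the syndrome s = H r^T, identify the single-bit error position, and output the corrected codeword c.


s = (1, 1, 1, 1)^T, error position = 15, corrected codeword c = 010001110011111

Compute s = H r^T mod 2 one row at a time:
  s_1 = 1 + 0 + 0 + 1 + 1 + 1 + 1 + 0 = 5 ≡ 1 (mod 2).
  s_2 = 0 + 0 + 1 + 1 + 1 + 1 + 1 + 0 = 5 ≡ 1 (mod 2).
  s_3 = 1 + 0 + 1 + 1 + 0 + 1 + 1 + 0 = 5 ≡ 1 (mod 2).
  s_4 = 0 + 0 + 0 + 1 + 0 + 1 + 1 + 0 = 3 ≡ 1 (mod 2).
s = (1, 1, 1, 1)^T — this equals column 15 of H (binary 1111), so error is at position 15.
Correct: flip bit 15 of r = 010001110011110 to get c = 010001110011111.


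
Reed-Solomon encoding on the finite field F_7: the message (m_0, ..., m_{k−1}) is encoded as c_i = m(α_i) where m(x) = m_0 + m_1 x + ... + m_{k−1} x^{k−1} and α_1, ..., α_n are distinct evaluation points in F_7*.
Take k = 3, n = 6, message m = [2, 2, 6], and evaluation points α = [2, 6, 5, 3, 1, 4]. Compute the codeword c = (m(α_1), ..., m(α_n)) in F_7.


c = [2, 6, 1, 6, 3, 1]

Message polynomial: m(x) = 2 + 2·x + 6·x^2 (mod 7).
For each evaluation point α_i, compute m(α_i) mod 7:
  α_1 = 2: Horner steps 6 → 0 → 2, so m(2) = 2.
  α_2 = 6: Horner steps 6 → 3 → 6, so m(6) = 6.
  α_3 = 5: Horner steps 6 → 4 → 1, so m(5) = 1.
  α_4 = 3: Horner steps 6 → 6 → 6, so m(3) = 6.
  α_5 = 1: Horner steps 6 → 1 → 3, so m(1) = 3.
  α_6 = 4: Horner steps 6 → 5 → 1, so m(4) = 1.
Codeword c = [2, 6, 1, 6, 3, 1] ∈ F_7^6.


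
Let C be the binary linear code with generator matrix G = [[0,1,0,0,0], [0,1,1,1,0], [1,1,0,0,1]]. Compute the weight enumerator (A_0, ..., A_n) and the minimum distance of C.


Weight distribution: A_0 = 1, A_1 = 1, A_2 = 2, A_3 = 2, A_4 = 1, A_5 = 1. Minimum distance d = 1.

Enumerate all 2^3 = 8 messages m ∈ F_2^3.
For each, compute codeword c = mG in F_2^5, then tally its weight.
  m = 000 → c = 00000, weight = 0.
  m = 100 → c = 01000, weight = 1.
  m = 010 → c = 01110, weight = 3.
  m = 110 → c = 00110, weight = 2.
  m = 001 → c = 11001, weight = 3.
  m = 101 → c = 10001, weight = 2.
  m = 011 → c = 10111, weight = 4.
  m = 111 → c = 11111, weight = 5.
Tally weights:
  weight 0: 1 codewords.
  weight 1: 1 codewords.
  weight 2: 2 codewords.
  weight 3: 2 codewords.
  weight 4: 1 codewords.
  weight 5: 1 codewords.
Minimum distance d = smallest w > 0 with A_w > 0 = 1.
Sanity: Σ A_w = 8 = 2^3 = 8 ✓.


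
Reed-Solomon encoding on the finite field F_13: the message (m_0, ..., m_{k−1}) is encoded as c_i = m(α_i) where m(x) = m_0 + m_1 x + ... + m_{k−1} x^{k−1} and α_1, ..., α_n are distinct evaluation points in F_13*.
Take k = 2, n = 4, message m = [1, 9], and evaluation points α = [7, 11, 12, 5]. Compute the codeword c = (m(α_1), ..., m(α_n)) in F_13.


c = [12, 9, 5, 7]

Message polynomial: m(x) = 1 + 9·x (mod 13).
For each evaluation point α_i, compute m(α_i) mod 13:
  α_1 = 7: Horner steps 9 → 12, so m(7) = 12.
  α_2 = 11: Horner steps 9 → 9, so m(11) = 9.
  α_3 = 12: Horner steps 9 → 5, so m(12) = 5.
  α_4 = 5: Horner steps 9 → 7, so m(5) = 7.
Codeword c = [12, 9, 5, 7] ∈ F_13^4.


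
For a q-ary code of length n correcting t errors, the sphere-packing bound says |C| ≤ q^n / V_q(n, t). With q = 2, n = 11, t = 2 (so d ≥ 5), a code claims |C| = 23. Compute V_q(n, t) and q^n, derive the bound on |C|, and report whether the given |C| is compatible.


V_q(n, t) = 67, q^n = 2048, Hamming bound = 30, |C| = 23 ≤ bound (satisfied).

Step 1: Compute V_q(n, t) = Σ_{j=0}^2 C(n, j) (q−1)^j.
  j = 0: C(11,0)·(1)^0 = 1·1 = 1.
  j = 1: C(11,1)·(1)^1 = 11·1 = 11.
  j = 2: C(11,2)·(1)^2 = 55·1 = 55.
  V_q(n, t) = 1 + 11 + 55 = 67.
Step 2: q^n = 2^11 = 2048.
Step 3: Hamming bound ⌊q^n / V_q(n,t)⌋ = ⌊2048/67⌋ = 30.
Step 4: Compare |C| = 23 to 30: satisfied.
The claimed |C| lies below the Hamming bound.


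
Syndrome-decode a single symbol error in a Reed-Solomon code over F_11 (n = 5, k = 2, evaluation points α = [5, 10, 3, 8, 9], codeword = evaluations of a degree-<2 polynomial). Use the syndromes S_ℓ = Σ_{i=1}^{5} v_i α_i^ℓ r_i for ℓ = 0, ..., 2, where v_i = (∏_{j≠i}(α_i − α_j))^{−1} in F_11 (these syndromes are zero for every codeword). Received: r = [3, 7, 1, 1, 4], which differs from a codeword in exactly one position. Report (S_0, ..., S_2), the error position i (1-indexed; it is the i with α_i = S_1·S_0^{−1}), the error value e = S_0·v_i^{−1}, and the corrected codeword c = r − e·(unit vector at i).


S = (2, 6, 7), error at position 3, error magnitude e = 4, c = [3, 7, 8, 1, 4].

Step 1: column multipliers v_i = (∏_{j≠i}(α_i − α_j))^{−1} mod 11.
  i = 1 (α = 5): (5−10)(5−3)(5−8)(5−9) = (−5)·2·(−3)·(−4) = −120 ≡ 1, so v_1 = 1^{−1} = 1 (mod 11).
  i = 2 (α = 10): (10−5)(10−3)(10−8)(10−9) = 5·7·2·1 = 70 ≡ 4, so v_2 = 4^{−1} = 3 (mod 11).
  i = 3 (α = 3): (3−5)(3−10)(3−8)(3−9) = (−2)·(−7)·(−5)·(−6) = 420 ≡ 2, so v_3 = 2^{−1} = 6 (mod 11).
  i = 4 (α = 8): (8−5)(8−10)(8−3)(8−9) = 3·(−2)·5·(−1) = 30 ≡ 8, so v_4 = 8^{−1} = 7 (mod 11).
  i = 5 (α = 9): (9−5)(9−10)(9−3)(9−8) = 4·(−1)·6·1 = −24 ≡ 9, so v_5 = 9^{−1} = 5 (mod 11).
  v = [1, 3, 6, 7, 5].
Step 2: syndromes of r = [3, 7, 1, 1, 4] (all sums mod 11).
  S_0 = Σ v_i r_i = 1·3 + 3·7 + 6·1 + 7·1 + 5·4 = 57 ≡ 2.
  S_1 = Σ v_i α_i r_i = 1·5·3 + 3·10·7 + 6·3·1 + 7·8·1 + 5·9·4 = 479 ≡ 6.
  α_i^2 mod 11 = [3, 1, 9, 9, 4].
  S_2 = Σ v_i α_i^2 r_i = 1·3·3 + 3·1·7 + 6·9·1 + 7·9·1 + 5·4·4 = 227 ≡ 7.
  S = (2, 6, 7) ≠ 0, so r is not a codeword (an error is present).
Step 3: locate the error. For a single error e at position i, S_ℓ = v_i·e·α_i^ℓ, so α_err = S_1/S_0.
  S_0^{−1} = 2^{−1} = 6 (mod 11), so α_err = 6·6 = 36 ≡ 3 = α_3. Error position i = 3.
  Consistency check: S_2/S_1 = 7·2 = 14 ≡ 3 = α_err ✓ (single-error assumption holds).
Step 4: error magnitude e = S_0/v_3 = S_0·∏_{j≠3}(α_3 − α_j) = 2·2 = 4 ≡ 4 (mod 11).
Step 5: correct position 3: c_3 = r_3 − e = 1 − 4 ≡ 8 (mod 11). Hence c = [3, 7, 8, 1, 4].
  Check: interpolating c through the α_i gives m(x) = 10 + 3·x (degree < 2) with m(α_i) = c_i for every i, so c is indeed a codeword.
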